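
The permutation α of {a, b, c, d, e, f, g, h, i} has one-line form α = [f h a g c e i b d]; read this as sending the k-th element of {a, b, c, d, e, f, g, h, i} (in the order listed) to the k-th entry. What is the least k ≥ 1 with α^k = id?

12

The disjoint-cycle form of α has cycle lengths 4, 3, 2.
The order is lcm(4, 3, 2) = 12.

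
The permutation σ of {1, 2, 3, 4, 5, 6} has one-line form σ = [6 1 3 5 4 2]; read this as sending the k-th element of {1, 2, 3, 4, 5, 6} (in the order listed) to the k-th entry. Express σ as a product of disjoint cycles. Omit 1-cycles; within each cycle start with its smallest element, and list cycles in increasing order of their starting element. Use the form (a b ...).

(1 6 2)(4 5)

From 1: 1 → 6 → 2 → 1, closing the cycle (1 6 2).
Repeating from the next unused element and collecting all non-trivial cycles gives (1 6 2)(4 5).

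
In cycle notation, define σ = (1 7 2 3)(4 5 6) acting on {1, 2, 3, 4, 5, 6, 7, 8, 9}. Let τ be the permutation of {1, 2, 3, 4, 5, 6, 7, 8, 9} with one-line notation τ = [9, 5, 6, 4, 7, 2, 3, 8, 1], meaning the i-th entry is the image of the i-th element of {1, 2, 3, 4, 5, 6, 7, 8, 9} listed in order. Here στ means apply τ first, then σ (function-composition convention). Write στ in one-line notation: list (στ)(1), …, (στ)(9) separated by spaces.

9 6 4 5 2 3 1 8 7

(στ)(x) = σ(τ(x)). Computing each image: σ(τ(1)) = σ(9) = 9, σ(τ(2)) = σ(5) = 6, σ(τ(3)) = σ(6) = 4, σ(τ(4)) = σ(4) = 5, σ(τ(5)) = σ(7) = 2, σ(τ(6)) = σ(2) = 3, σ(τ(7)) = σ(3) = 1, σ(τ(8)) = σ(8) = 8, σ(τ(9)) = σ(1) = 7.
Hence στ = [9 6 4 5 2 3 1 8 7].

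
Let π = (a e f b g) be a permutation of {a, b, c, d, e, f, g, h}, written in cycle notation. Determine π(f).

b

f appears in (a e f b g); the next entry (wrapping around) is b.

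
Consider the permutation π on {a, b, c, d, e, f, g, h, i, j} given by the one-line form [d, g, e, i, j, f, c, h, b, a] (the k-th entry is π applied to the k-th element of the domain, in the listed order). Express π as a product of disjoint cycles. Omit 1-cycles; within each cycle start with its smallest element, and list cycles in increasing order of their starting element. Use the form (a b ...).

From a: a → d → i → b → g → c → e → j → a, closing the cycle (a d i b g c e j).
Repeating from the next unused element and collecting all non-trivial cycles gives (a d i b g c e j).

(a d i b g c e j)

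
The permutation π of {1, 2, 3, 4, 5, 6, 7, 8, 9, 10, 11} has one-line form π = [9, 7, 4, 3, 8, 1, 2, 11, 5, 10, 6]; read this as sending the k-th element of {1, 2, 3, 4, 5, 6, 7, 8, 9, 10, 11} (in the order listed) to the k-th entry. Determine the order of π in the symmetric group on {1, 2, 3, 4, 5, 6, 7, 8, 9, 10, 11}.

6

Decomposing into disjoint cycles gives cycle lengths 6, 2, 2, 1.
Since disjoint cycles commute, ord(π) = lcm(6, 2, 2) = 6.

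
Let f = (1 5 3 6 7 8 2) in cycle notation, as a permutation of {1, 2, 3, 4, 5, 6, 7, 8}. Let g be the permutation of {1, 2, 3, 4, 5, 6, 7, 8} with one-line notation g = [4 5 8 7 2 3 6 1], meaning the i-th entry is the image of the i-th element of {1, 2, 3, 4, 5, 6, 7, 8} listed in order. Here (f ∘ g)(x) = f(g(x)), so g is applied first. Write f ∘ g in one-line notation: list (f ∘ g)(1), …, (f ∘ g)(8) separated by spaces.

(f ∘ g)(x) = f(g(x)). Computing each image: f(g(1)) = f(4) = 4, f(g(2)) = f(5) = 3, f(g(3)) = f(8) = 2, f(g(4)) = f(7) = 8, f(g(5)) = f(2) = 1, f(g(6)) = f(3) = 6, f(g(7)) = f(6) = 7, f(g(8)) = f(1) = 5.
Hence f ∘ g = [4 3 2 8 1 6 7 5].

4 3 2 8 1 6 7 5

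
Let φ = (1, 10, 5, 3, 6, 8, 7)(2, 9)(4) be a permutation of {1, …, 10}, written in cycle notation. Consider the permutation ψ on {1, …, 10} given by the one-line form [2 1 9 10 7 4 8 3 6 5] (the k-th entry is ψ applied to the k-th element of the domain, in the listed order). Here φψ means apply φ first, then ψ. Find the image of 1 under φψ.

φ(1) = 10, then ψ(10) = 5; composing gives (φψ)(1) = 5.

5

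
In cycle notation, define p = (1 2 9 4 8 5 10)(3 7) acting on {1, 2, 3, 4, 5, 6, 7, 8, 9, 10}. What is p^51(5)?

5 lies in the 7-cycle (1 2 9 4 8 5 10).
Powers repeat with period 7 on this cycle, and 51 mod 7 = 2, so p^51(5) = p^2(5).
Stepping 2 places around the cycle: 5 → 10 → 1.

1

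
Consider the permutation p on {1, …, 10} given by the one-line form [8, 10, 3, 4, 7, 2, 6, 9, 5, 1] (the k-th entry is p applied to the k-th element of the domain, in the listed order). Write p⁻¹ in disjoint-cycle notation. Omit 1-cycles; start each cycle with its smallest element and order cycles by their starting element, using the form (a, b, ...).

(1, 10, 2, 6, 7, 5, 9, 8)

The cycle decomposition of p is (1, 8, 9, 5, 7, 6, 2, 10).
The inverse reverses every cycle; in canonical form, p⁻¹ = (1, 10, 2, 6, 7, 5, 9, 8).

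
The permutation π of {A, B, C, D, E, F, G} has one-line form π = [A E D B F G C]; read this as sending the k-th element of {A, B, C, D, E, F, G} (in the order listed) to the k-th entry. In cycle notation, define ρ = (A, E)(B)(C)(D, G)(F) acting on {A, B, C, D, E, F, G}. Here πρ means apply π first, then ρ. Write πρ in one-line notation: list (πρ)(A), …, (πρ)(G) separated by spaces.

Chase each element through π then ρ: A → A → E; B → E → A; C → D → G; D → B → B; E → F → F; F → G → D; G → C → C.
Collecting the images, πρ = [E A G B F D C].

E A G B F D C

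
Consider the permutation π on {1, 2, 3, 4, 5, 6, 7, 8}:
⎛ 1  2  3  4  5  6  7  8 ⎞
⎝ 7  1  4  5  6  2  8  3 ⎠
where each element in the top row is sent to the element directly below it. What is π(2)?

The entry below 2 in the array is 1, so π(2) = 1.

1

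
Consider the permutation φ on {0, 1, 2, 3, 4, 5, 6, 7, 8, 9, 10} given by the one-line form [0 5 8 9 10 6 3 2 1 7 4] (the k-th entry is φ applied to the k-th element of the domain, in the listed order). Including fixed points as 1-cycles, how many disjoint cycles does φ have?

The cycle decomposition is (0)(1, 5, 6, 3, 9, 7, 2, 8)(4, 10), which has 3 cycles (counting 1-cycles).

3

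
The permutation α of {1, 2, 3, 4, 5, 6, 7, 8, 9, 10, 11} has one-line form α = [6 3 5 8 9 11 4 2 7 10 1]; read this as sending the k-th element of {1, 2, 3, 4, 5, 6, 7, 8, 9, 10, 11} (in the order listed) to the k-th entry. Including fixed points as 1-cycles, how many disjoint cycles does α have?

3

The cycle decomposition is (1 6 11)(2 3 5 9 7 4 8)(10), which has 3 cycles (counting 1-cycles).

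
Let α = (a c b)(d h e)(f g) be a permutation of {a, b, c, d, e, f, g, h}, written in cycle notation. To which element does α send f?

In the cycle (f g), f is followed by g, so α(f) = g.

g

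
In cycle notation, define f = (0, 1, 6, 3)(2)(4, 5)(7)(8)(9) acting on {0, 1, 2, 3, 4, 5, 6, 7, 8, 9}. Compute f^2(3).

3 lies in the 4-cycle (0, 1, 6, 3).
Advancing 2 steps from 3: 3 → 0 → 1.

1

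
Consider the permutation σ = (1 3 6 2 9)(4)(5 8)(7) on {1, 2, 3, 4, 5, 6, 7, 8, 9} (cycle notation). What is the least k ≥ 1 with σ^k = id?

10

The disjoint cycles have lengths 5, 2, 1, 1.
Since disjoint cycles commute, ord(σ) = lcm(5, 2) = 10.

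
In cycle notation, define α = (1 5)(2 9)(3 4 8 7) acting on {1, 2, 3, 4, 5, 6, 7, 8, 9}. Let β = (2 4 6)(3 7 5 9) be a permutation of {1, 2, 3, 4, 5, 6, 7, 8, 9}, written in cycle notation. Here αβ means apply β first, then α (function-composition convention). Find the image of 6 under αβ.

9

β(6) = 2, then α(2) = 9; composing gives (αβ)(6) = 9.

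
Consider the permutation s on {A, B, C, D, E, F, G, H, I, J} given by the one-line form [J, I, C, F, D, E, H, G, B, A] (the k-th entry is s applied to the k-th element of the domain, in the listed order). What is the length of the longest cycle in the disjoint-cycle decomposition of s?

3

Decomposing into disjoint cycles gives (A J)(B I)(D F E)(G H); the longest has length 3.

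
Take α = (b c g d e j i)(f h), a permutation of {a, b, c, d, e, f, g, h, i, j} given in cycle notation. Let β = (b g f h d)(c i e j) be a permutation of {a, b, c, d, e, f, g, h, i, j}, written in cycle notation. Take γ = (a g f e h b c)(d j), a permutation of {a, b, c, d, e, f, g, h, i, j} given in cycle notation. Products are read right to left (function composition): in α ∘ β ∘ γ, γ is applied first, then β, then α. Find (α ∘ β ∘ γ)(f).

i

(α ∘ β ∘ γ)(f) = α(β(γ(f))). γ(f) = e, then β(e) = j, then α(j) = i, so the result is i.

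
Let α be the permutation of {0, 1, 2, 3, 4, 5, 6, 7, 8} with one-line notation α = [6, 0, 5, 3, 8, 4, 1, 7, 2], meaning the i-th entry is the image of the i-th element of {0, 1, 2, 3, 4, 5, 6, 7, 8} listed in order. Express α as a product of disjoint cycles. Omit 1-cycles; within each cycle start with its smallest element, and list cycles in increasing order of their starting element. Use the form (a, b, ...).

(0, 6, 1)(2, 5, 4, 8)

Iterating α from 0 gives 0 → 6 → 1 → 0; that is the 3-cycle (0, 6, 1).
Continuing from each remaining unvisited element yields (0, 6, 1)(2, 5, 4, 8).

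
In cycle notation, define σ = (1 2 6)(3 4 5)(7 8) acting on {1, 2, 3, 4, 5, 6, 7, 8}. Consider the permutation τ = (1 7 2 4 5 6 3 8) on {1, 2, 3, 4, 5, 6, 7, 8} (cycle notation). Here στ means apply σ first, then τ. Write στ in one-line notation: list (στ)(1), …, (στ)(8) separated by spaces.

4 3 5 6 8 7 1 2

(στ)(x) = τ(σ(x)). Computing each image: τ(σ(1)) = τ(2) = 4, τ(σ(2)) = τ(6) = 3, τ(σ(3)) = τ(4) = 5, τ(σ(4)) = τ(5) = 6, τ(σ(5)) = τ(3) = 8, τ(σ(6)) = τ(1) = 7, τ(σ(7)) = τ(8) = 1, τ(σ(8)) = τ(7) = 2.
Hence στ = [4 3 5 6 8 7 1 2].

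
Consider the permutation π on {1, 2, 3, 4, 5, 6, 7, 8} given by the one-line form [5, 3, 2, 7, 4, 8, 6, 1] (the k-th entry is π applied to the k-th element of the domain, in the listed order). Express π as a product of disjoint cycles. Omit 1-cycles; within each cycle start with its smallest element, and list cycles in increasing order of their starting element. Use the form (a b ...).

(1 5 4 7 6 8)(2 3)

From 1: 1 → 5 → 4 → 7 → 6 → 8 → 1, closing the cycle (1 5 4 7 6 8).
Continuing from each remaining unvisited element yields (1 5 4 7 6 8)(2 3).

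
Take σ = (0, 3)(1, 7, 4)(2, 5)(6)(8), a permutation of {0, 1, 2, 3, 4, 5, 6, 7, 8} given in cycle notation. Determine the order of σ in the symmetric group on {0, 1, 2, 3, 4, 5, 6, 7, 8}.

6

The cycle type of σ is (3, 2, 2, 1, 1).
The order is lcm(3, 2, 2) = 6.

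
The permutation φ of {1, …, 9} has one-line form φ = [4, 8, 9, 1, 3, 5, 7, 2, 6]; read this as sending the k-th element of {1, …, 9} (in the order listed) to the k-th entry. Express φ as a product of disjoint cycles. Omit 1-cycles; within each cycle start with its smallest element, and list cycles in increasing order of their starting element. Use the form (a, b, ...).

(1, 4)(2, 8)(3, 9, 6, 5)

Iterating φ from 1 gives 1 → 4 → 1; that is the 2-cycle (1, 4).
Repeating from the next unused element and collecting all non-trivial cycles gives (1, 4)(2, 8)(3, 9, 6, 5).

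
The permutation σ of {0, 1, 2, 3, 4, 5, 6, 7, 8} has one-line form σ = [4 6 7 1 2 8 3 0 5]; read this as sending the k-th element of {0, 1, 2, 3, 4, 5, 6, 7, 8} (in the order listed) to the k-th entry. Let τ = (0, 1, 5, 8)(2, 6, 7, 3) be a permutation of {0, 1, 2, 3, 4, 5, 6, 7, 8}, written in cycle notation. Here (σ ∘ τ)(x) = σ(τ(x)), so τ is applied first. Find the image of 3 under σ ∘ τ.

τ(3) = 2, then σ(2) = 7; composing gives (σ ∘ τ)(3) = 7.

7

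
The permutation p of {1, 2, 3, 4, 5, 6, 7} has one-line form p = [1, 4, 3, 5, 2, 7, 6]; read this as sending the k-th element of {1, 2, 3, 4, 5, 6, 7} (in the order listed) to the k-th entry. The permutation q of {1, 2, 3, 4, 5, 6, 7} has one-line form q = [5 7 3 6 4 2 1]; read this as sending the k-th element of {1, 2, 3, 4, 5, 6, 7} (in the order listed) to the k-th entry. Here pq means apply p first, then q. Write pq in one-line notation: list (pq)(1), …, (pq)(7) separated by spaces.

For each element, apply p then q: 1 → 1 → 5; 2 → 4 → 6; 3 → 3 → 3; 4 → 5 → 4; 5 → 2 → 7; 6 → 7 → 1; 7 → 6 → 2.
Collecting the images, pq = [5 6 3 4 7 1 2].

5 6 3 4 7 1 2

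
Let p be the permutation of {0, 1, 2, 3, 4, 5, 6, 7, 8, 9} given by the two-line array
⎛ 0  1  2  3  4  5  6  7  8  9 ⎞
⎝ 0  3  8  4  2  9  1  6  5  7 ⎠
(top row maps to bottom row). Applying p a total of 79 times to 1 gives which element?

7

Tracing 1 → 3 → … returns to 1 after 9 steps, so 1 lies in a 9-cycle (1, 3, 4, 2, 8, 5, 9, 7, 6).
Powers repeat with period 9 on this cycle, and 79 mod 9 = 7, so p^79(1) = p^7(1).
Stepping 7 places around the cycle: 1 → 3 → 4 → 2 → 8 → 5 → 9 → 7.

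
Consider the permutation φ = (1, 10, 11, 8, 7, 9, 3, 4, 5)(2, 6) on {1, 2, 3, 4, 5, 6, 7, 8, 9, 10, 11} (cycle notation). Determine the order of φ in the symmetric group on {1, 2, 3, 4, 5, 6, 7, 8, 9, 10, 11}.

18

The disjoint cycles have lengths 9, 2.
Since disjoint cycles commute, ord(φ) = lcm(9, 2) = 18.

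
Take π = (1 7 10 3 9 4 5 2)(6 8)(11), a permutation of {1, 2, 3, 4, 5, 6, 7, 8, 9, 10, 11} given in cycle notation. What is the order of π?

8

The cycle type of π is (8, 2, 1).
The order of π is the least common multiple of its cycle lengths: lcm(8, 2) = 8.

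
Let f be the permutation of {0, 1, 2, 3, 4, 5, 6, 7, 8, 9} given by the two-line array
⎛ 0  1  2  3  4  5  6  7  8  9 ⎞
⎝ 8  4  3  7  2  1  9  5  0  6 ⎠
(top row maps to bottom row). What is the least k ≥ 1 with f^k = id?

Decomposing into disjoint cycles gives cycle lengths 6, 2, 2.
The order is lcm(6, 2, 2) = 6.

6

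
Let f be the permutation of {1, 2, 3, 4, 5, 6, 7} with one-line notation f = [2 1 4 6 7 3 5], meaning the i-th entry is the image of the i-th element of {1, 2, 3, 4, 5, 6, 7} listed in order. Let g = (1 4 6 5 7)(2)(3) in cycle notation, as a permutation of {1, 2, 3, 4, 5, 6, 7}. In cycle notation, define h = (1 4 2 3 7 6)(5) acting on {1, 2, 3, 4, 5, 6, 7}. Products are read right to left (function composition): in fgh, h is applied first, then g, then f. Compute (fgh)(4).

Apply the permutations in order: h(4) = 2, then g(2) = 2, then f(2) = 1. So (fgh)(4) = 1.

1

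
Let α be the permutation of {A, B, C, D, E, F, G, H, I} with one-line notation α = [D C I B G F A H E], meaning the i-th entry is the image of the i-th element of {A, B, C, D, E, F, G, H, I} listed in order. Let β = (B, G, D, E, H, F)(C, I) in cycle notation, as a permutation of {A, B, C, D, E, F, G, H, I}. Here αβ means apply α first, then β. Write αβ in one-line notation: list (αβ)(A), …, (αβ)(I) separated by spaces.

Chase each element through α then β: A → D → E; B → C → I; C → I → C; D → B → G; E → G → D; F → F → B; G → A → A; H → H → F; I → E → H.
So αβ in one-line form is E I C G D B A F H.

E I C G D B A F H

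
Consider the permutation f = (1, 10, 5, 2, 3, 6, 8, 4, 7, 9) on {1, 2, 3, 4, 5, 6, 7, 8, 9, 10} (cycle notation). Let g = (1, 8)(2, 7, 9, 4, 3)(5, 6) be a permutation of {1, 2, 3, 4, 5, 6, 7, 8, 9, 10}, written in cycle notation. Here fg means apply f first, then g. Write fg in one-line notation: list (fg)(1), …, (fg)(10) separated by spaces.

(fg)(x) = g(f(x)). Computing each image: g(f(1)) = g(10) = 10, g(f(2)) = g(3) = 2, g(f(3)) = g(6) = 5, g(f(4)) = g(7) = 9, g(f(5)) = g(2) = 7, g(f(6)) = g(8) = 1, g(f(7)) = g(9) = 4, g(f(8)) = g(4) = 3, g(f(9)) = g(1) = 8, g(f(10)) = g(5) = 6.
Hence fg = [10 2 5 9 7 1 4 3 8 6].

10 2 5 9 7 1 4 3 8 6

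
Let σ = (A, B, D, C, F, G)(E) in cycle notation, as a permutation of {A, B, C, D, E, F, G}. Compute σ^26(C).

G

C lies in the 6-cycle (A, B, D, C, F, G).
Powers repeat with period 6 on this cycle, and 26 mod 6 = 2, so σ^26(C) = σ^2(C).
Stepping 2 places around the cycle: C → F → G.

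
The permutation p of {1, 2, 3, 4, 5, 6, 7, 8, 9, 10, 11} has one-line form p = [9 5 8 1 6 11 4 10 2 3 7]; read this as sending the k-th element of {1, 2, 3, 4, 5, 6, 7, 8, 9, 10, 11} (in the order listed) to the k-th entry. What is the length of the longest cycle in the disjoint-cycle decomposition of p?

8

Decomposing into disjoint cycles gives (1, 9, 2, 5, 6, 11, 7, 4)(3, 8, 10); the longest has length 8.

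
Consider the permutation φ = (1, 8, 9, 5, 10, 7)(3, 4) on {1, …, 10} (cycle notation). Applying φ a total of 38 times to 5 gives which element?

7

5 lies in the 6-cycle (1, 8, 9, 5, 10, 7).
Powers repeat with period 6 on this cycle, and 38 mod 6 = 2, so φ^38(5) = φ^2(5).
Advancing 2 steps from 5: 5 → 10 → 7.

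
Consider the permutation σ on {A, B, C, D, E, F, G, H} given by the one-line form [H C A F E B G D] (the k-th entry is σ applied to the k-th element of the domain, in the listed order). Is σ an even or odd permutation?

In disjoint-cycle form the cycle lengths are 6, 1, 1.
A cycle of length ℓ contributes ℓ−1 transpositions, so σ is a product of 5 transpositions — odd.

odd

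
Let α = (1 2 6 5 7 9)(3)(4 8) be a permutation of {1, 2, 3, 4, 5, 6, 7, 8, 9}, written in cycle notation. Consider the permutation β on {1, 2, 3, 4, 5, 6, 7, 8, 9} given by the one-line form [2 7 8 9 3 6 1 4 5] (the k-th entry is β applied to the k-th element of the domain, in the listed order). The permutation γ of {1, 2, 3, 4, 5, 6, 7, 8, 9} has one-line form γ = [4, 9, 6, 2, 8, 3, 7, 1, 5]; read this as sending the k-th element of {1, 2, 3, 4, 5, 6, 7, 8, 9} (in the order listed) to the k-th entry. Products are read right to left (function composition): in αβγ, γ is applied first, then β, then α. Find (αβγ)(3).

5

Chase 3: γ(3) = 6; β(6) = 6; α(6) = 5. Hence (αβγ)(3) = 5.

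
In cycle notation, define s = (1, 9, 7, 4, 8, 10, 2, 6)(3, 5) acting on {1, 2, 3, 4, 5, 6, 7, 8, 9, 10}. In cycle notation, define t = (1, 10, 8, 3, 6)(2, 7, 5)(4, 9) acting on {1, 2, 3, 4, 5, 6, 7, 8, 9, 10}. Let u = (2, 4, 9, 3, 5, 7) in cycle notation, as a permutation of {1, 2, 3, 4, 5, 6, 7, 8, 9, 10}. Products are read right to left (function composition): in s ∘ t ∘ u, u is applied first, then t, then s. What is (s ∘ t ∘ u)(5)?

(s ∘ t ∘ u)(5) = s(t(u(5))). u(5) = 7, then t(7) = 5, then s(5) = 3, so the result is 3.

3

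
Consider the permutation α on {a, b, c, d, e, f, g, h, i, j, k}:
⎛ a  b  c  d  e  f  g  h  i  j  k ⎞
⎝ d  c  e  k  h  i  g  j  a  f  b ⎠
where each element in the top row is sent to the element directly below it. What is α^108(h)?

c

Tracing h → j → … returns to h after 10 steps, so h lies in a 10-cycle (a, d, k, b, c, e, h, j, f, i).
On a 10-cycle, α^10 is the identity, so α^108 = α^8 there (108 ≡ 8 mod 10).
Advancing 8 steps from h: h → j → f → i → a → d → k → b → c.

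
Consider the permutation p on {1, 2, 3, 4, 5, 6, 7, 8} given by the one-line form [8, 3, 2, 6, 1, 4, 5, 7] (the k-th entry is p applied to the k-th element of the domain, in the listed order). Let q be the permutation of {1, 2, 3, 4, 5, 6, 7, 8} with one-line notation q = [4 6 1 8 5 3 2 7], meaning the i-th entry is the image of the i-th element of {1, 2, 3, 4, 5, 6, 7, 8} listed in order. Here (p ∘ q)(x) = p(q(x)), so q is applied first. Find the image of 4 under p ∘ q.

7

q(4) = 8, then p(8) = 7; composing gives (p ∘ q)(4) = 7.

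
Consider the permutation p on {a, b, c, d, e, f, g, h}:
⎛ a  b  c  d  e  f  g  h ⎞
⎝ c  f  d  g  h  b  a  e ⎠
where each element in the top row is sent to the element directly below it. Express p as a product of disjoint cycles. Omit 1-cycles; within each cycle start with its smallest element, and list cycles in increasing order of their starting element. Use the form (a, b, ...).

From a: a → c → d → g → a, closing the cycle (a, c, d, g).
Repeating from the next unused element and collecting all non-trivial cycles gives (a, c, d, g)(b, f)(e, h).

(a, c, d, g)(b, f)(e, h)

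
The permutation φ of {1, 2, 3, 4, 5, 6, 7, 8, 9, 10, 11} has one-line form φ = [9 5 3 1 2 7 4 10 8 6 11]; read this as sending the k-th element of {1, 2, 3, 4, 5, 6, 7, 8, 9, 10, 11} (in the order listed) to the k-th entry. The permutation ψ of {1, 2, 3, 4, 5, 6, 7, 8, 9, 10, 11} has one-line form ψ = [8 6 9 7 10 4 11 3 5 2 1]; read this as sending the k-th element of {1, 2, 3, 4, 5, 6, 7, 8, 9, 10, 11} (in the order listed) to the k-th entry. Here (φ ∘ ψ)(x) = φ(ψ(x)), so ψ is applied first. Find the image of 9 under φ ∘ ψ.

ψ(9) = 5, then φ(5) = 2; composing gives (φ ∘ ψ)(9) = 2.

2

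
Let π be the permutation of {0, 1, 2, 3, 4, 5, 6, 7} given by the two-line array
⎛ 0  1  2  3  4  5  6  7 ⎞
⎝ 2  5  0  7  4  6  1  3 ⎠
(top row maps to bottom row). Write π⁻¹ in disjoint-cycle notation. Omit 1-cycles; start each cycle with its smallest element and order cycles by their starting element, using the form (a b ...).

First write π in disjoint cycles: (0 2)(1 5 6)(3 7).
The inverse reverses every cycle; in canonical form, π⁻¹ = (0 2)(1 6 5)(3 7).

(0 2)(1 6 5)(3 7)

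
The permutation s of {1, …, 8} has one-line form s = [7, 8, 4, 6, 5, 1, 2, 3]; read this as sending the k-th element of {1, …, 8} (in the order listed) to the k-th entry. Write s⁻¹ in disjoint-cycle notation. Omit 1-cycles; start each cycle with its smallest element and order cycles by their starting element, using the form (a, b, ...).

First write s in disjoint cycles: (1, 7, 2, 8, 3, 4, 6).
The inverse reverses every cycle; in canonical form, s⁻¹ = (1, 6, 4, 3, 8, 2, 7).

(1, 6, 4, 3, 8, 2, 7)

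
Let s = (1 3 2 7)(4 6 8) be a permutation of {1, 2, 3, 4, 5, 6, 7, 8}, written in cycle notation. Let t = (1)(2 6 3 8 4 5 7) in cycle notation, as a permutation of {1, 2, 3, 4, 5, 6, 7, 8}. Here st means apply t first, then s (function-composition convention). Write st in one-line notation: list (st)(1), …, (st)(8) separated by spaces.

(st)(x) = s(t(x)). Computing each image: s(t(1)) = s(1) = 3, s(t(2)) = s(6) = 8, s(t(3)) = s(8) = 4, s(t(4)) = s(5) = 5, s(t(5)) = s(7) = 1, s(t(6)) = s(3) = 2, s(t(7)) = s(2) = 7, s(t(8)) = s(4) = 6.
Hence st = [3 8 4 5 1 2 7 6].

3 8 4 5 1 2 7 6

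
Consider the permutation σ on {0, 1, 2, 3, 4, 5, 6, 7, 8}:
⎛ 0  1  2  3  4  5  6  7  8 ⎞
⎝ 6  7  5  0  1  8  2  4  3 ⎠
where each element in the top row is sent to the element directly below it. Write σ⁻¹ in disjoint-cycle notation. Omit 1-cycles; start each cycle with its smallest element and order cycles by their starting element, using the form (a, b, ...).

(0, 3, 8, 5, 2, 6)(1, 4, 7)

First write σ in disjoint cycles: (0, 6, 2, 5, 8, 3)(1, 7, 4).
The inverse reverses every cycle; in canonical form, σ⁻¹ = (0, 3, 8, 5, 2, 6)(1, 4, 7).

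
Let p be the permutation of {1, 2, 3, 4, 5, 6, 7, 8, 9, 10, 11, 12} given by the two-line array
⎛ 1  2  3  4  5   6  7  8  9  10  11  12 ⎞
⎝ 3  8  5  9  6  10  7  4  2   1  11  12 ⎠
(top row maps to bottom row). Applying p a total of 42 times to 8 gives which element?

9

Tracing 8 → 4 → … returns to 8 after 4 steps, so 8 lies in a 4-cycle (2, 8, 4, 9).
Since the cycle has length 4, p^42 acts on it the same as p^2 (42 mod 4 = 2).
Stepping 2 places around the cycle: 8 → 4 → 9.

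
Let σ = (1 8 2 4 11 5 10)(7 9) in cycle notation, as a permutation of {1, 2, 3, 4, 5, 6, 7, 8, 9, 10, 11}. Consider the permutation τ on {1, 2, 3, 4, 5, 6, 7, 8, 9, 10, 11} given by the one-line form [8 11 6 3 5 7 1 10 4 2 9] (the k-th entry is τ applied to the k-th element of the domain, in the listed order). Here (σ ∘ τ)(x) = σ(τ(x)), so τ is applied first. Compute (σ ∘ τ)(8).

(σ ∘ τ)(8) = σ(τ(8)). τ(8) = 10, then σ(10) = 1. So (σ ∘ τ)(8) = 1.

1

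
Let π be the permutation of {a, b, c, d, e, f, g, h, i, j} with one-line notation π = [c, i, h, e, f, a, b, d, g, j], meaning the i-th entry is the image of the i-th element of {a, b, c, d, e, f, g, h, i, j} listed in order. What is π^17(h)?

Tracing h → d → … returns to h after 6 steps, so h lies in a 6-cycle (a, c, h, d, e, f).
Since the cycle has length 6, π^17 acts on it the same as π^5 (17 mod 6 = 5).
Advancing 5 steps from h: h → d → e → f → a → c.

c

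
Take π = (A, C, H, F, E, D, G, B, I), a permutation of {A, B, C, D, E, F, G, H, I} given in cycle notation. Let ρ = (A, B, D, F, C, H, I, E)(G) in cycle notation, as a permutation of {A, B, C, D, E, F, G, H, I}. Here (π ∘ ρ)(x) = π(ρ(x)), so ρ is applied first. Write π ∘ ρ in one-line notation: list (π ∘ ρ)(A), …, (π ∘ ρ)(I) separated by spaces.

Chase each element through ρ then π: A → B → I; B → D → G; C → H → F; D → F → E; E → A → C; F → C → H; G → G → B; H → I → A; I → E → D.
Collecting the images, π ∘ ρ = [I G F E C H B A D].

I G F E C H B A D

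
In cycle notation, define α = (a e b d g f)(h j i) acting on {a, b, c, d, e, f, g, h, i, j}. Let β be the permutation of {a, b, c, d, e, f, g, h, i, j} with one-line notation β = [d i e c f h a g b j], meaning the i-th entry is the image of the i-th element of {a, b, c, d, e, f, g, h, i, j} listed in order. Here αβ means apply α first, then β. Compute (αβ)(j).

α(j) = i, then β(i) = b; composing gives (αβ)(j) = b.

b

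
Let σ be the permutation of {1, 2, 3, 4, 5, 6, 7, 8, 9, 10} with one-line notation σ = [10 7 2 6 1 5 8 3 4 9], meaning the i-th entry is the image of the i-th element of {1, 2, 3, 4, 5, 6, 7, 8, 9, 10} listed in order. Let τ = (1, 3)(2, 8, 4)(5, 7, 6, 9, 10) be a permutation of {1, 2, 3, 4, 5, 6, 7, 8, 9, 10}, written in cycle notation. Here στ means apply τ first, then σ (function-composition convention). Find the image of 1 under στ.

τ(1) = 3, then σ(3) = 2; composing gives (στ)(1) = 2.

2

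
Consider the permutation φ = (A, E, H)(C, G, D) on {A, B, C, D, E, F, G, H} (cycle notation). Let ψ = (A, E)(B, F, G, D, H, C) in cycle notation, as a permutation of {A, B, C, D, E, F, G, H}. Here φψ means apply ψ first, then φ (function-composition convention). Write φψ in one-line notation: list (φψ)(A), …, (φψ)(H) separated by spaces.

H F B A E D C G

Chase each element through ψ then φ: A → E → H; B → F → F; C → B → B; D → H → A; E → A → E; F → G → D; G → D → C; H → C → G.
Collecting the images, φψ = [H F B A E D C G].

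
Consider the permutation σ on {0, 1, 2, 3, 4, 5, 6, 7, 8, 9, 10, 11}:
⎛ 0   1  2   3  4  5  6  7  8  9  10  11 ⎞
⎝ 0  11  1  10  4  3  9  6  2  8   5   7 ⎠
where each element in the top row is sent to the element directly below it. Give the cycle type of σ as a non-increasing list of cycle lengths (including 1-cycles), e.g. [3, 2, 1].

The disjoint cycles are (0)(1 11 7 6 9 8 2)(3 10 5)(4), with lengths 7, 3, 1, 1 in non-increasing order.

[7, 3, 1, 1]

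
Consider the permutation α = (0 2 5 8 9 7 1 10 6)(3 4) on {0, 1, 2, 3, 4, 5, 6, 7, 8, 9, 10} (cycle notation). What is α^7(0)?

10

0 lies in the 9-cycle (0 2 5 8 9 7 1 10 6).
Stepping 7 places around the cycle: 0 → 2 → 5 → 8 → 9 → 7 → 1 → 10.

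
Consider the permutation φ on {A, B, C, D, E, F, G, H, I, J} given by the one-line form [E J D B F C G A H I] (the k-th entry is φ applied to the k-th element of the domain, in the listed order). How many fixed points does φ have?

The fixed points (elements with φ(x) = x) are {G}, so there is 1.

1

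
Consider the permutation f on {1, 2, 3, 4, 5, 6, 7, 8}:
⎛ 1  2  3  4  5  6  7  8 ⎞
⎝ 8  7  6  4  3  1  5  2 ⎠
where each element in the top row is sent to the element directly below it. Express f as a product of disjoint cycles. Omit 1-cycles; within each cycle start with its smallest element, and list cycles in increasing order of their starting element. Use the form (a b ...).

(1 8 2 7 5 3 6)

Start at 1 and follow images: 1 → 8 → 2 → 7 → 5 → 3 → 6 → 1, giving the cycle (1 8 2 7 5 3 6).
Continuing from each remaining unvisited element yields (1 8 2 7 5 3 6).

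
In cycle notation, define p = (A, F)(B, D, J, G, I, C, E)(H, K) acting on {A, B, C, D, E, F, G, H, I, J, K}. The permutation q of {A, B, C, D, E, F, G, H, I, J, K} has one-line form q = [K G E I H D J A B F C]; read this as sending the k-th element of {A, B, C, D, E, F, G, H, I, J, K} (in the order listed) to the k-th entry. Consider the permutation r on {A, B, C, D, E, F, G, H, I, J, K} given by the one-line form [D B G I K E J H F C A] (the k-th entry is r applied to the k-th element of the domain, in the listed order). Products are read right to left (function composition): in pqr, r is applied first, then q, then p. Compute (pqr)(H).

Apply the permutations in order: r(H) = H, then q(H) = A, then p(A) = F. So (pqr)(H) = F.

F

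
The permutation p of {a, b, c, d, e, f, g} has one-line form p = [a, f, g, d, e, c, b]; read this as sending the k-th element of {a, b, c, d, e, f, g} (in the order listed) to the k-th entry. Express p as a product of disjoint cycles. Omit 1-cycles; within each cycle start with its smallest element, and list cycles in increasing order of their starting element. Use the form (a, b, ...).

(b, f, c, g)

Iterating p from b gives b → f → c → g → b; that is the 4-cycle (b, f, c, g).
Repeating from the next unused element and collecting all non-trivial cycles gives (b, f, c, g).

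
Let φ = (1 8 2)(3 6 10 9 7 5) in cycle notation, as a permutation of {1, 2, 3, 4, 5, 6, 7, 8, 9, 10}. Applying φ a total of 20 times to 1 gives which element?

1 lies in the 3-cycle (1 8 2).
Powers repeat with period 3 on this cycle, and 20 mod 3 = 2, so φ^20(1) = φ^2(1).
Advancing 2 steps from 1: 1 → 8 → 2.

2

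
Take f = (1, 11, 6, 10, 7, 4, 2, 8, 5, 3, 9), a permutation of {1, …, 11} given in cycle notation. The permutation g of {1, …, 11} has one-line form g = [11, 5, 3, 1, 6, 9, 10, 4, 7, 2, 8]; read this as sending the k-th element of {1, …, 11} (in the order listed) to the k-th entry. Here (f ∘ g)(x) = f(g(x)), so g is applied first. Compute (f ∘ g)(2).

(f ∘ g)(2) = f(g(2)). g(2) = 5, then f(5) = 3. So (f ∘ g)(2) = 3.

3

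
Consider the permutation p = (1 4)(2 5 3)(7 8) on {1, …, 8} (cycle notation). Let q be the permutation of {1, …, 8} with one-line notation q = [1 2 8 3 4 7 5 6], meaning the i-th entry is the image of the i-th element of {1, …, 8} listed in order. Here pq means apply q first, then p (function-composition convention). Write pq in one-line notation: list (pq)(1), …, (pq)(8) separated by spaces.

(pq)(x) = p(q(x)). Computing each image: p(q(1)) = p(1) = 4, p(q(2)) = p(2) = 5, p(q(3)) = p(8) = 7, p(q(4)) = p(3) = 2, p(q(5)) = p(4) = 1, p(q(6)) = p(7) = 8, p(q(7)) = p(5) = 3, p(q(8)) = p(6) = 6.
Hence pq = [4 5 7 2 1 8 3 6].

4 5 7 2 1 8 3 6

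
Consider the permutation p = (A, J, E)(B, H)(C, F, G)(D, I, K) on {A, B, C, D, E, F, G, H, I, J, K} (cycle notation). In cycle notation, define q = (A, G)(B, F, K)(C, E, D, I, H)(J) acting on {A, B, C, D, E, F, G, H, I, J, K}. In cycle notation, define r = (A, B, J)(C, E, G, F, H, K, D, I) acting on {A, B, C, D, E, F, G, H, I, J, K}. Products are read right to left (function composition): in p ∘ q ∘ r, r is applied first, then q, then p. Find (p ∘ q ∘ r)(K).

K

Chase K: r(K) = D; q(D) = I; p(I) = K. Hence (p ∘ q ∘ r)(K) = K.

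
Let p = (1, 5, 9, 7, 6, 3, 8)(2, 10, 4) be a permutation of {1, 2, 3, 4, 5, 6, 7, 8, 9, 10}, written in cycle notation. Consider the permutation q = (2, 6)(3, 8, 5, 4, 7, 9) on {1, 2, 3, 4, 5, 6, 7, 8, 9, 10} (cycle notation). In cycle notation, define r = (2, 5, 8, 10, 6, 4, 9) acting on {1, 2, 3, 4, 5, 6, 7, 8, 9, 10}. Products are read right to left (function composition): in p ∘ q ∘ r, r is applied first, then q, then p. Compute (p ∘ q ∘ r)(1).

5

Chase 1: r(1) = 1; q(1) = 1; p(1) = 5. Hence (p ∘ q ∘ r)(1) = 5.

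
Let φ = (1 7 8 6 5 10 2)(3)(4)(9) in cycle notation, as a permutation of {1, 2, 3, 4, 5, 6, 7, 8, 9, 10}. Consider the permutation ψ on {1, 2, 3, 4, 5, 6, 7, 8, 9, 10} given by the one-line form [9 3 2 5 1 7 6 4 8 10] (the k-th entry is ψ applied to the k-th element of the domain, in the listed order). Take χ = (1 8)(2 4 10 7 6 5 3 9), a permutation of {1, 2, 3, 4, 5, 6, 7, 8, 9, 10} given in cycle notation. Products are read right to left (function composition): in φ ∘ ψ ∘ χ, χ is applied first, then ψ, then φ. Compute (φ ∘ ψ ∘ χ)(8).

9

Chase 8: χ(8) = 1; ψ(1) = 9; φ(9) = 9. Hence (φ ∘ ψ ∘ χ)(8) = 9.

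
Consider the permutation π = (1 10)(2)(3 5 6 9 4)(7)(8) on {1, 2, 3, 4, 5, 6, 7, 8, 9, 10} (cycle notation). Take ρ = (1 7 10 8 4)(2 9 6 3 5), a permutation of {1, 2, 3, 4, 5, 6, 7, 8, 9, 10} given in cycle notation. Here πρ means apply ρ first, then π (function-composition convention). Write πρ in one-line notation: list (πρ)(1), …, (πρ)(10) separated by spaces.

7 4 6 10 2 5 1 3 9 8

(πρ)(x) = π(ρ(x)). Computing each image: π(ρ(1)) = π(7) = 7, π(ρ(2)) = π(9) = 4, π(ρ(3)) = π(5) = 6, π(ρ(4)) = π(1) = 10, π(ρ(5)) = π(2) = 2, π(ρ(6)) = π(3) = 5, π(ρ(7)) = π(10) = 1, π(ρ(8)) = π(4) = 3, π(ρ(9)) = π(6) = 9, π(ρ(10)) = π(8) = 8.
Hence πρ = [7 4 6 10 2 5 1 3 9 8].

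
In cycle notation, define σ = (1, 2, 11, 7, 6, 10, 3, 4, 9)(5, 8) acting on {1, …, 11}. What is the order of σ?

18

The cycle type of σ is (9, 2).
Since disjoint cycles commute, ord(σ) = lcm(9, 2) = 18.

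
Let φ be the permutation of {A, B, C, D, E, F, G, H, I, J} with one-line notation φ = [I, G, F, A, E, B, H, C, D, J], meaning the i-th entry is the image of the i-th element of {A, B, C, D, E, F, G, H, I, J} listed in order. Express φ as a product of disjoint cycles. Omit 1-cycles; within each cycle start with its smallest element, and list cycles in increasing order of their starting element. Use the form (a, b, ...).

Iterating φ from A gives A → I → D → A; that is the 3-cycle (A, I, D).
Repeating from the next unused element and collecting all non-trivial cycles gives (A, I, D)(B, G, H, C, F).

(A, I, D)(B, G, H, C, F)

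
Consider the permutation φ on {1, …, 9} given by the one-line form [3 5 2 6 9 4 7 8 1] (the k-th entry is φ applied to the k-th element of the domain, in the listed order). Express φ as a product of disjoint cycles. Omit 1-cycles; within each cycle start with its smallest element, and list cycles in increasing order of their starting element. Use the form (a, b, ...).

Iterating φ from 1 gives 1 → 3 → 2 → 5 → 9 → 1; that is the 5-cycle (1, 3, 2, 5, 9).
Repeating from the next unused element and collecting all non-trivial cycles gives (1, 3, 2, 5, 9)(4, 6).

(1, 3, 2, 5, 9)(4, 6)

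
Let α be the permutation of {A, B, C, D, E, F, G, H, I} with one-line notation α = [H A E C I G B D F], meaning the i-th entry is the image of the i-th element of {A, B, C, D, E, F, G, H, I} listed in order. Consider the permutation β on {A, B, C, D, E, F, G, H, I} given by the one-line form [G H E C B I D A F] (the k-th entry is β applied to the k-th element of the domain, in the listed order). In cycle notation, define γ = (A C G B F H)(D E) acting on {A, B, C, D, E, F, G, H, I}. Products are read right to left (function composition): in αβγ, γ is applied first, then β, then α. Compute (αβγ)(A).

Chase A: γ(A) = C; β(C) = E; α(E) = I. Hence (αβγ)(A) = I.

I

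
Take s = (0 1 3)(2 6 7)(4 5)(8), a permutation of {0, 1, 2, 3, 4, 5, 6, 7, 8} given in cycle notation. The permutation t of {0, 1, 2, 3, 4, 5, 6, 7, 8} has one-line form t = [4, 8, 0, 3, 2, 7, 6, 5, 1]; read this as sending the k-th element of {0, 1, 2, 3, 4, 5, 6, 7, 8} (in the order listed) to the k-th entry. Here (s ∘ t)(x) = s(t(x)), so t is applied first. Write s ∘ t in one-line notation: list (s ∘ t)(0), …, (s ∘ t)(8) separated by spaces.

For each element, apply t then s: 0 → 4 → 5; 1 → 8 → 8; 2 → 0 → 1; 3 → 3 → 0; 4 → 2 → 6; 5 → 7 → 2; 6 → 6 → 7; 7 → 5 → 4; 8 → 1 → 3.
So s ∘ t in one-line form is 5 8 1 0 6 2 7 4 3.

5 8 1 0 6 2 7 4 3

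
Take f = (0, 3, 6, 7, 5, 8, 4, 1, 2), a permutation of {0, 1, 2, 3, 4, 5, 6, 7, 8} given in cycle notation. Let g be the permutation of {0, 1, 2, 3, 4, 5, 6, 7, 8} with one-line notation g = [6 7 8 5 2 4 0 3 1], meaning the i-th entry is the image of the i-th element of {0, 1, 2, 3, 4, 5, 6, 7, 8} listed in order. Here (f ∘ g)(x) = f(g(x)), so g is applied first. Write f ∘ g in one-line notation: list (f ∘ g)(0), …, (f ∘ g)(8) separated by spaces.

7 5 4 8 0 1 3 6 2

(f ∘ g)(x) = f(g(x)). Computing each image: f(g(0)) = f(6) = 7, f(g(1)) = f(7) = 5, f(g(2)) = f(8) = 4, f(g(3)) = f(5) = 8, f(g(4)) = f(2) = 0, f(g(5)) = f(4) = 1, f(g(6)) = f(0) = 3, f(g(7)) = f(3) = 6, f(g(8)) = f(1) = 2.
Hence f ∘ g = [7 5 4 8 0 1 3 6 2].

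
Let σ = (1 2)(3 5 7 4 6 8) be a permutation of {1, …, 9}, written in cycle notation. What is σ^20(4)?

8

4 lies in the 6-cycle (3 5 7 4 6 8).
On a 6-cycle, σ^6 is the identity, so σ^20 = σ^2 there (20 ≡ 2 mod 6).
Stepping 2 places around the cycle: 4 → 6 → 8.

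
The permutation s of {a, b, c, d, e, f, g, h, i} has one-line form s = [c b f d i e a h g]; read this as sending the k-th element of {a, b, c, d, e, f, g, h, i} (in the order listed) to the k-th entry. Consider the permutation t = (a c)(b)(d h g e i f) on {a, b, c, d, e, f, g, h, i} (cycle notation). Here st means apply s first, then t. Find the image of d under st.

s(d) = d, then t(d) = h; composing gives (st)(d) = h.

h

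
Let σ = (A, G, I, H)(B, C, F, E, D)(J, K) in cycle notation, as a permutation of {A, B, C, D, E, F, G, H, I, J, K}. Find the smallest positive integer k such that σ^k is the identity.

The disjoint cycles have lengths 5, 4, 2.
The order is lcm(5, 4, 2) = 20.

20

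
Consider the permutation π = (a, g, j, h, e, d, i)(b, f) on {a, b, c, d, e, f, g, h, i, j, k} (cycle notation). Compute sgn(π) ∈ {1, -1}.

The cycle lengths are 7, 2, 1, 1.
A cycle is odd iff its length is even; π has 1 even-length cycle, so sgn(π) = (−1)^1 and π is odd.

-1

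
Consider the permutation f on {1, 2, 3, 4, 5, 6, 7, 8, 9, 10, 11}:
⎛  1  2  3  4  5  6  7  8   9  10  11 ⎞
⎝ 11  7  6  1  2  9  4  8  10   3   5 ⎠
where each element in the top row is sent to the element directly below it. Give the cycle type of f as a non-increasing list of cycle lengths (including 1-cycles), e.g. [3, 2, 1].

[6, 4, 1]

The disjoint cycles are (1, 11, 5, 2, 7, 4)(3, 6, 9, 10)(8), with lengths 6, 4, 1 in non-increasing order.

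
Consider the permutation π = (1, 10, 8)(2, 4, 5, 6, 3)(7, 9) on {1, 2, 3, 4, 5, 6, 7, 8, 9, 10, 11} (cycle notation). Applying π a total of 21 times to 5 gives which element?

6

5 lies in the 5-cycle (2, 4, 5, 6, 3).
On a 5-cycle, π^5 is the identity, so π^21 = π^1 there (21 ≡ 1 mod 5).
Stepping 1 place around the cycle: 5 → 6.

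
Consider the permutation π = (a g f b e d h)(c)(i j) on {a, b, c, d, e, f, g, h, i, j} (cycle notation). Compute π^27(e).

e lies in the 7-cycle (a g f b e d h).
On a 7-cycle, π^7 is the identity, so π^27 = π^6 there (27 ≡ 6 mod 7).
Advancing 6 steps from e: e → d → h → a → g → f → b.

b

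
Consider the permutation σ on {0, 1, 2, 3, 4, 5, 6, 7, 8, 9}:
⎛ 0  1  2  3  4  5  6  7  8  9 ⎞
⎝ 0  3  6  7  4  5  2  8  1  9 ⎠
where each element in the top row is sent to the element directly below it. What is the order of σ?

Decomposing into disjoint cycles gives cycle lengths 4, 2, 1, 1, 1, 1.
The order is lcm(4, 2) = 4.

4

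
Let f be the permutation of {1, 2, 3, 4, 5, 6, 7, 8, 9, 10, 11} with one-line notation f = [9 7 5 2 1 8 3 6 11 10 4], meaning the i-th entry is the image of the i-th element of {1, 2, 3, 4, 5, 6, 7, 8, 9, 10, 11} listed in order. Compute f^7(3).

Tracing 3 → 5 → … returns to 3 after 8 steps, so 3 lies in an 8-cycle (1, 9, 11, 4, 2, 7, 3, 5).
Stepping 7 places around the cycle: 3 → 5 → 1 → 9 → 11 → 4 → 2 → 7.

7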